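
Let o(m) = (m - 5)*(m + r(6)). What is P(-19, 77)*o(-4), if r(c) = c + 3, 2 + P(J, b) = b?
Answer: -3375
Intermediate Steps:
P(J, b) = -2 + b
r(c) = 3 + c
o(m) = (-5 + m)*(9 + m) (o(m) = (m - 5)*(m + (3 + 6)) = (-5 + m)*(m + 9) = (-5 + m)*(9 + m))
P(-19, 77)*o(-4) = (-2 + 77)*(-45 + (-4)² + 4*(-4)) = 75*(-45 + 16 - 16) = 75*(-45) = -3375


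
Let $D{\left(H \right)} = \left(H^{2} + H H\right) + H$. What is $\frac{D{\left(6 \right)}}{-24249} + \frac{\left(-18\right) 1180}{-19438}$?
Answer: $\frac{85588766}{78558677} \approx 1.0895$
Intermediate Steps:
$D{\left(H \right)} = H + 2 H^{2}$ ($D{\left(H \right)} = \left(H^{2} + H^{2}\right) + H = 2 H^{2} + H = H + 2 H^{2}$)
$\frac{D{\left(6 \right)}}{-24249} + \frac{\left(-18\right) 1180}{-19438} = \frac{6 \left(1 + 2 \cdot 6\right)}{-24249} + \frac{\left(-18\right) 1180}{-19438} = 6 \left(1 + 12\right) \left(- \frac{1}{24249}\right) - - \frac{10620}{9719} = 6 \cdot 13 \left(- \frac{1}{24249}\right) + \frac{10620}{9719} = 78 \left(- \frac{1}{24249}\right) + \frac{10620}{9719} = - \frac{26}{8083} + \frac{10620}{9719} = \frac{85588766}{78558677}$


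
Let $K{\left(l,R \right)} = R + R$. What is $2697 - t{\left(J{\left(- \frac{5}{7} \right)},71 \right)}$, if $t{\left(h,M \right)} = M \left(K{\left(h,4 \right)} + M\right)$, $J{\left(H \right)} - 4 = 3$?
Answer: $-2912$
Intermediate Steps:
$K{\left(l,R \right)} = 2 R$
$J{\left(H \right)} = 7$ ($J{\left(H \right)} = 4 + 3 = 7$)
$t{\left(h,M \right)} = M \left(8 + M\right)$ ($t{\left(h,M \right)} = M \left(2 \cdot 4 + M\right) = M \left(8 + M\right)$)
$2697 - t{\left(J{\left(- \frac{5}{7} \right)},71 \right)} = 2697 - 71 \left(8 + 71\right) = 2697 - 71 \cdot 79 = 2697 - 5609 = -2912$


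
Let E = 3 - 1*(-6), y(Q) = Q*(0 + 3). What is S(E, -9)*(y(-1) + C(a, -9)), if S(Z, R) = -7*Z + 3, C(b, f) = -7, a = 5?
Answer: 600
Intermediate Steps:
y(Q) = 3*Q (y(Q) = Q*3 = 3*Q)
E = 9 (E = 3 + 6 = 9)
S(Z, R) = 3 - 7*Z
S(E, -9)*(y(-1) + C(a, -9)) = (3 - 7*9)*(3*(-1) - 7) = (3 - 63)*(-3 - 7) = -60*(-10) = 600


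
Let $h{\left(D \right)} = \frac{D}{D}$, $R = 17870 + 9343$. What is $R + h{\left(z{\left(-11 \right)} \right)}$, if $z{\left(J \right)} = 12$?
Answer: $27214$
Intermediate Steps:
$R = 27213$
$h{\left(D \right)} = 1$
$R + h{\left(z{\left(-11 \right)} \right)} = 27213 + 1 = 27214$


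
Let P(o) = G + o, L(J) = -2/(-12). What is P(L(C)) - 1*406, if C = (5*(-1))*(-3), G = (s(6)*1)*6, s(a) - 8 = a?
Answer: -1931/6 ≈ -321.83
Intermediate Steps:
s(a) = 8 + a
G = 84 (G = ((8 + 6)*1)*6 = (14*1)*6 = 14*6 = 84)
C = 15 (C = -5*(-3) = 15)
L(J) = ⅙ (L(J) = -2*(-1/12) = ⅙)
P(o) = 84 + o
P(L(C)) - 1*406 = (84 + ⅙) - 1*406 = 505/6 - 406 = -1931/6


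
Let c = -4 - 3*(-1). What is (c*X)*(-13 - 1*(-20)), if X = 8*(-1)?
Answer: 56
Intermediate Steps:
c = -1 (c = -4 + 3 = -1)
X = -8
(c*X)*(-13 - 1*(-20)) = (-1*(-8))*(-13 - 1*(-20)) = 8*(-13 + 20) = 8*7 = 56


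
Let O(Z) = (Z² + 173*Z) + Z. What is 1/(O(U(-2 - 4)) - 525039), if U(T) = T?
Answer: -1/526047 ≈ -1.9010e-6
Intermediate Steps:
O(Z) = Z² + 174*Z
1/(O(U(-2 - 4)) - 525039) = 1/((-2 - 4)*(174 + (-2 - 4)) - 525039) = 1/(-6*(174 - 6) - 525039) = 1/(-6*168 - 525039) = 1/(-1008 - 525039) = 1/(-526047) = -1/526047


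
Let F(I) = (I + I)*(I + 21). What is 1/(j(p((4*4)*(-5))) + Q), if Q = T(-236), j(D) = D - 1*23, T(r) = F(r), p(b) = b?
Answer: 1/101377 ≈ 9.8642e-6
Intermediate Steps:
F(I) = 2*I*(21 + I) (F(I) = (2*I)*(21 + I) = 2*I*(21 + I))
T(r) = 2*r*(21 + r)
j(D) = -23 + D (j(D) = D - 23 = -23 + D)
Q = 101480 (Q = 2*(-236)*(21 - 236) = 2*(-236)*(-215) = 101480)
1/(j(p((4*4)*(-5))) + Q) = 1/((-23 + (4*4)*(-5)) + 101480) = 1/((-23 + 16*(-5)) + 101480) = 1/((-23 - 80) + 101480) = 1/(-103 + 101480) = 1/101377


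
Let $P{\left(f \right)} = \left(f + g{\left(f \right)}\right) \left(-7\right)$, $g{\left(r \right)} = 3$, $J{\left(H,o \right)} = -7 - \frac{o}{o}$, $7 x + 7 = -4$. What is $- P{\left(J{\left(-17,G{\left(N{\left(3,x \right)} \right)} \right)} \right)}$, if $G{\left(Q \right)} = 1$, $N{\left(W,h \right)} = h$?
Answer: $-35$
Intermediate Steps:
$x = - \frac{11}{7}$ ($x = -1 + \frac{1}{7} \left(-4\right) = -1 - \frac{4}{7} = - \frac{11}{7} \approx -1.5714$)
$J{\left(H,o \right)} = -8$ ($J{\left(H,o \right)} = -7 - 1 = -8$)
$P{\left(f \right)} = -21 - 7 f$ ($P{\left(f \right)} = \left(f + 3\right) \left(-7\right) = \left(3 + f\right) \left(-7\right) = -21 - 7 f$)
$- P{\left(J{\left(-17,G{\left(N{\left(3,x \right)} \right)} \right)} \right)} = - (-21 - -56) = - (-21 + 56) = \left(-1\right) 35 = -35$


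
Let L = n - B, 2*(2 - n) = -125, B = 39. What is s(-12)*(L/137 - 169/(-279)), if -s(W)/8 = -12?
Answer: 968560/12741 ≈ 76.019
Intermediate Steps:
n = 129/2 (n = 2 - 1/2*(-125) = 2 + 125/2 = 129/2 ≈ 64.500)
s(W) = 96 (s(W) = -8*(-12) = 96)
L = 51/2 (L = 129/2 - 1*39 = 129/2 - 39 = 51/2 ≈ 25.500)
s(-12)*(L/137 - 169/(-279)) = 96*((51/2)/137 - 169/(-279)) = 96*((51/2)*(1/137) - 169*(-1/279)) = 96*(51/274 + 169/279) = 96*(60535/76446) = 968560/12741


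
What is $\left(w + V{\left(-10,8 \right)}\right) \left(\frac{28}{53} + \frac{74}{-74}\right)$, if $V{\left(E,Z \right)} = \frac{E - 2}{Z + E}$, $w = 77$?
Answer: $- \frac{2075}{53} \approx -39.151$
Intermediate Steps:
$V{\left(E,Z \right)} = \frac{-2 + E}{E + Z}$
$\left(w + V{\left(-10,8 \right)}\right) \left(\frac{28}{53} + \frac{74}{-74}\right) = \left(77 + \frac{-2 - 10}{-10 + 8}\right) \left(\frac{28}{53} + \frac{74}{-74}\right) = \left(77 + \frac{1}{-2} \left(-12\right)\right) \left(28 \cdot \frac{1}{53} + 74 \left(- \frac{1}{74}\right)\right) = \left(77 - -6\right) \left(\frac{28}{53} - 1\right) = \left(77 + 6\right) \left(- \frac{25}{53}\right) = 83 \left(- \frac{25}{53}\right) = - \frac{2075}{53}$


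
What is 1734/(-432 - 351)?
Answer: -578/261 ≈ -2.2146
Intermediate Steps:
1734/(-432 - 351) = 1734/(-783) = -1/783*1734 = -578/261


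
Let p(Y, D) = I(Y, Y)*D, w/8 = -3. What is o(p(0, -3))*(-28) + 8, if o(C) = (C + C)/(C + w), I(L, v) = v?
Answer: 8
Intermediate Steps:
w = -24 (w = 8*(-3) = -24)
p(Y, D) = D*Y (p(Y, D) = Y*D = D*Y)
o(C) = 2*C/(-24 + C) (o(C) = (C + C)/(C - 24) = (2*C)/(-24 + C) = 2*C/(-24 + C))
o(p(0, -3))*(-28) + 8 = (2*(-3*0)/(-24 - 3*0))*(-28) + 8 = (2*0/(-24 + 0))*(-28) + 8 = (2*0/(-24))*(-28) + 8 = (2*0*(-1/24))*(-28) + 8 = 0*(-28) + 8 = 0 + 8 = 8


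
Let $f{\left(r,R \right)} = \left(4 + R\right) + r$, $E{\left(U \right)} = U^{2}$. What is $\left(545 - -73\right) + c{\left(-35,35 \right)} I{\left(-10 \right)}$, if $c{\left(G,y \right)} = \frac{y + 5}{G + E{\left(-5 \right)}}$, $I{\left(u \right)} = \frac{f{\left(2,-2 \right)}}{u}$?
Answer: $\frac{3098}{5} \approx 619.6$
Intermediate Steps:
$f{\left(r,R \right)} = 4 + R + r$
$I{\left(u \right)} = \frac{4}{u}$ ($I{\left(u \right)} = \frac{4 - 2 + 2}{u} = \frac{4}{u}$)
$c{\left(G,y \right)} = \frac{5 + y}{25 + G}$ ($c{\left(G,y \right)} = \frac{y + 5}{G + \left(-5\right)^{2}} = \frac{5 + y}{G + 25} = \frac{5 + y}{25 + G}$)
$\left(545 - -73\right) + c{\left(-35,35 \right)} I{\left(-10 \right)} = \left(545 - -73\right) + \frac{5 + 35}{25 - 35} \frac{4}{-10} = \left(545 + 73\right) + \frac{1}{-10} \cdot 40 \cdot 4 \left(- \frac{1}{10}\right) = 618 + \left(- \frac{1}{10}\right) 40 \left(- \frac{2}{5}\right) = 618 - - \frac{8}{5} = 618 + \frac{8}{5} = \frac{3098}{5}$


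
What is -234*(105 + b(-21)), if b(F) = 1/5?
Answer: -123084/5 ≈ -24617.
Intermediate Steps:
b(F) = ⅕
-234*(105 + b(-21)) = -234*(105 + ⅕) = -234*526/5 = -123084/5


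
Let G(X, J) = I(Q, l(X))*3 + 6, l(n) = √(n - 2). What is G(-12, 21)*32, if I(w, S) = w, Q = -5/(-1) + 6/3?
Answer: 864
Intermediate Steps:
Q = 7 (Q = -5*(-1) + 6*(⅓) = 5 + 2 = 7)
l(n) = √(-2 + n)
G(X, J) = 27 (G(X, J) = 7*3 + 6 = 21 + 6 = 27)
G(-12, 21)*32 = 27*32 = 864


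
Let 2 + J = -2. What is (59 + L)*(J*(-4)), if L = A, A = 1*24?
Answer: 1328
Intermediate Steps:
J = -4 (J = -2 - 2 = -4)
A = 24
L = 24
(59 + L)*(J*(-4)) = (59 + 24)*(-4*(-4)) = 83*16 = 1328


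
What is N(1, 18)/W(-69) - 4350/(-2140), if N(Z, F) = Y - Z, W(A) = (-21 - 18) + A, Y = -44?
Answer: 3145/1284 ≈ 2.4494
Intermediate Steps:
W(A) = -39 + A
N(Z, F) = -44 - Z
N(1, 18)/W(-69) - 4350/(-2140) = (-44 - 1*1)/(-39 - 69) - 4350/(-2140) = (-44 - 1)/(-108) - 4350*(-1/2140) = -45*(-1/108) + 435/214 = 5/12 + 435/214 = 3145/1284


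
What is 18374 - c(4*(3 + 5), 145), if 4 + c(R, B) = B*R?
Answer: 13738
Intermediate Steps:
c(R, B) = -4 + B*R
18374 - c(4*(3 + 5), 145) = 18374 - (-4 + 145*(4*(3 + 5))) = 18374 - (-4 + 145*(4*8)) = 18374 - (-4 + 145*32) = 18374 - (-4 + 4640) = 18374 - 1*4636 = 18374 - 4636 = 13738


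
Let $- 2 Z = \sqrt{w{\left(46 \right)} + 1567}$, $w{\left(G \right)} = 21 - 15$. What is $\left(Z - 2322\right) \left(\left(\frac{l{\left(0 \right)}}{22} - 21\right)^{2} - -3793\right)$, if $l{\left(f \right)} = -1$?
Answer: $- \frac{2380260141}{242} - \frac{2050181 \sqrt{13}}{88} \approx -9.9198 \cdot 10^{6}$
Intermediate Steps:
$w{\left(G \right)} = 6$ ($w{\left(G \right)} = 21 - 15 = 6$)
$Z = - \frac{11 \sqrt{13}}{2}$ ($Z = - \frac{\sqrt{6 + 1567}}{2} = - \frac{\sqrt{1573}}{2} = - \frac{11 \sqrt{13}}{2} \approx -19.831$)
$\left(Z - 2322\right) \left(\left(\frac{l{\left(0 \right)}}{22} - 21\right)^{2} - -3793\right) = \left(- \frac{11 \sqrt{13}}{2} - 2322\right) \left(\left(- \frac{1}{22} - 21\right)^{2} - -3793\right) = \left(-2322 - \frac{11 \sqrt{13}}{2}\right) \left(\left(\left(-1\right) \frac{1}{22} - 21\right)^{2} + 3793\right) = \left(-2322 - \frac{11 \sqrt{13}}{2}\right) \left(\left(- \frac{1}{22} - 21\right)^{2} + 3793\right) = \left(-2322 - \frac{11 \sqrt{13}}{2}\right) \left(\left(- \frac{463}{22}\right)^{2} + 3793\right) = \left(-2322 - \frac{11 \sqrt{13}}{2}\right) \left(\frac{214369}{484} + 3793\right) = \left(-2322 - \frac{11 \sqrt{13}}{2}\right) \frac{2050181}{484} = - \frac{2380260141}{242} - \frac{2050181 \sqrt{13}}{88}$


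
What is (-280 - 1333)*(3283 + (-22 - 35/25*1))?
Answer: -26288674/5 ≈ -5.2577e+6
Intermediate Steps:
(-280 - 1333)*(3283 + (-22 - 35/25*1)) = -1613*(3283 + (-22 - 35*1/25*1)) = -1613*(3283 + (-22 - 7/5*1)) = -1613*(3283 + (-22 - 7/5)) = -1613*(3283 - 117/5) = -1613*16298/5 = -26288674/5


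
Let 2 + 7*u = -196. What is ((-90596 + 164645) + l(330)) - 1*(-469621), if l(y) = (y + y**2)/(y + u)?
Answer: 17409025/32 ≈ 5.4403e+5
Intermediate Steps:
u = -198/7 (u = -2/7 + (1/7)*(-196) = -2/7 - 28 = -198/7 ≈ -28.286)
l(y) = (y + y**2)/(-198/7 + y) (l(y) = (y + y**2)/(y - 198/7) = (y + y**2)/(-198/7 + y))
((-90596 + 164645) + l(330)) - 1*(-469621) = ((-90596 + 164645) + 7*330*(1 + 330)/(-198 + 7*330)) - 1*(-469621) = (74049 + 7*330*331/(-198 + 2310)) + 469621 = (74049 + 7*330*331/2112) + 469621 = (74049 + 7*330*(1/2112)*331) + 469621 = (74049 + 11585/32) + 469621 = 2381153/32 + 469621 = 17409025/32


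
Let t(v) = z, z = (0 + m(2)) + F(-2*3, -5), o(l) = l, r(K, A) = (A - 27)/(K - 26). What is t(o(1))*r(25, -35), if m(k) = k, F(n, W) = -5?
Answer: -186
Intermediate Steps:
r(K, A) = (-27 + A)/(-26 + K)
z = -3 (z = (0 + 2) - 5 = 2 - 5 = -3)
t(v) = -3
t(o(1))*r(25, -35) = -3*(-27 - 35)/(-26 + 25) = -3*(-62)/(-1) = -(-3)*(-62) = -3*62 = -186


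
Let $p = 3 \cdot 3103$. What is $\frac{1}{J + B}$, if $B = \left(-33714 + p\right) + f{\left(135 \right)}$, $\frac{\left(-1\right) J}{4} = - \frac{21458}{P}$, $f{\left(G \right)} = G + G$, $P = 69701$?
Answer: $- \frac{69701}{1682147803} \approx -4.1436 \cdot 10^{-5}$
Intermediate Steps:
$f{\left(G \right)} = 2 G$
$p = 9309$
$J = \frac{85832}{69701}$ ($J = - 4 \left(- \frac{21458}{69701}\right) = - 4 \left(\left(-21458\right) \frac{1}{69701}\right) = \left(-4\right) \left(- \frac{21458}{69701}\right) = \frac{85832}{69701} \approx 1.2314$)
$B = -24135$ ($B = \left(-33714 + 9309\right) + 2 \cdot 135 = -24405 + 270 = -24135$)
$\frac{1}{J + B} = \frac{1}{\frac{85832}{69701} - 24135} = \frac{1}{- \frac{1682147803}{69701}} = - \frac{69701}{1682147803}$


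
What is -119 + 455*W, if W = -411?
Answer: -187124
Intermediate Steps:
-119 + 455*W = -119 + 455*(-411) = -119 - 187005 = -187124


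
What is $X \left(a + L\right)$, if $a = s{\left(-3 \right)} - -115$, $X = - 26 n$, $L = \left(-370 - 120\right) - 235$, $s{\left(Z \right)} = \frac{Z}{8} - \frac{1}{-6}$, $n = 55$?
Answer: $\frac{10471175}{12} \approx 8.726 \cdot 10^{5}$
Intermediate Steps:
$s{\left(Z \right)} = \frac{1}{6} + \frac{Z}{8}$ ($s{\left(Z \right)} = Z \frac{1}{8} - - \frac{1}{6} = \frac{Z}{8} + \frac{1}{6} = \frac{1}{6} + \frac{Z}{8}$)
$L = -725$ ($L = -490 - 235 = -725$)
$X = -1430$ ($X = \left(-26\right) 55 = -1430$)
$a = \frac{2755}{24}$ ($a = \left(\frac{1}{6} + \frac{1}{8} \left(-3\right)\right) - -115 = \left(\frac{1}{6} - \frac{3}{8}\right) + 115 = - \frac{5}{24} + 115 = \frac{2755}{24} \approx 114.79$)
$X \left(a + L\right) = - 1430 \left(\frac{2755}{24} - 725\right) = \left(-1430\right) \left(- \frac{14645}{24}\right) = \frac{10471175}{12}$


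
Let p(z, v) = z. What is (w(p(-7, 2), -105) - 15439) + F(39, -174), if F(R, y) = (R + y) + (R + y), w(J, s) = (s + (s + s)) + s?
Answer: -16129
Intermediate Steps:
w(J, s) = 4*s (w(J, s) = (s + 2*s) + s = 3*s + s = 4*s)
F(R, y) = 2*R + 2*y
(w(p(-7, 2), -105) - 15439) + F(39, -174) = (4*(-105) - 15439) + (2*39 + 2*(-174)) = (-420 - 15439) + (78 - 348) = -15859 - 270 = -16129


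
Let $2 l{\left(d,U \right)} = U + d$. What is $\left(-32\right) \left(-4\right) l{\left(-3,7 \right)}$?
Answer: $256$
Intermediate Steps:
$l{\left(d,U \right)} = \frac{U}{2} + \frac{d}{2}$ ($l{\left(d,U \right)} = \frac{U + d}{2} = \frac{U}{2} + \frac{d}{2}$)
$\left(-32\right) \left(-4\right) l{\left(-3,7 \right)} = \left(-32\right) \left(-4\right) \left(\frac{1}{2} \cdot 7 + \frac{1}{2} \left(-3\right)\right) = 128 \left(\frac{7}{2} - \frac{3}{2}\right) = 128 \cdot 2 = 256$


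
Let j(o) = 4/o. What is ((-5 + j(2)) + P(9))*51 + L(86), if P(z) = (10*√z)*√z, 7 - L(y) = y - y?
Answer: 4444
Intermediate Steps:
L(y) = 7 (L(y) = 7 - (y - y) = 7 - 1*0 = 7 + 0 = 7)
P(z) = 10*z
((-5 + j(2)) + P(9))*51 + L(86) = ((-5 + 4/2) + 10*9)*51 + 7 = ((-5 + 4*(½)) + 90)*51 + 7 = ((-5 + 2) + 90)*51 + 7 = (-3 + 90)*51 + 7 = 87*51 + 7 = 4437 + 7 = 4444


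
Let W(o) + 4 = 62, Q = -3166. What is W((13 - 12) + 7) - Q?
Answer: 3224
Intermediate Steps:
W(o) = 58 (W(o) = -4 + 62 = 58)
W((13 - 12) + 7) - Q = 58 - 1*(-3166) = 58 + 3166 = 3224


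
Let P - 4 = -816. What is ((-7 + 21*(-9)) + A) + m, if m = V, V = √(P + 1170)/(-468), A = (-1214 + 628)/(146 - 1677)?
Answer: -299490/1531 - √358/468 ≈ -195.66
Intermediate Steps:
P = -812 (P = 4 - 816 = -812)
A = 586/1531 (A = -586/(-1531) = -586*(-1/1531) = 586/1531 ≈ 0.38276)
V = -√358/468 (V = √(-812 + 1170)/(-468) = √358*(-1/468) = -√358/468 ≈ -0.040429)
m = -√358/468 ≈ -0.040429
((-7 + 21*(-9)) + A) + m = ((-7 + 21*(-9)) + 586/1531) - √358/468 = ((-7 - 189) + 586/1531) - √358/468 = (-196 + 586/1531) - √358/468 = -299490/1531 - √358/468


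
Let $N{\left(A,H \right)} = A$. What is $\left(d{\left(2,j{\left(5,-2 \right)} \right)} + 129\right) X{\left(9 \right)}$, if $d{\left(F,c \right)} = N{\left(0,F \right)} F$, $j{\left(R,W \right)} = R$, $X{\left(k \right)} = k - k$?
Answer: $0$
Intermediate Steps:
$X{\left(k \right)} = 0$
$d{\left(F,c \right)} = 0$ ($d{\left(F,c \right)} = 0 F = 0$)
$\left(d{\left(2,j{\left(5,-2 \right)} \right)} + 129\right) X{\left(9 \right)} = \left(0 + 129\right) 0 = 129 \cdot 0 = 0$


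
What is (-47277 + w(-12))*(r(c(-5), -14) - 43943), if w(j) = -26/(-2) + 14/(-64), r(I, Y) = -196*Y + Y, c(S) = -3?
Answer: 62332807915/32 ≈ 1.9479e+9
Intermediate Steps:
r(I, Y) = -195*Y
w(j) = 409/32 (w(j) = -26*(-1/2) + 14*(-1/64) = 13 - 7/32 = 409/32)
(-47277 + w(-12))*(r(c(-5), -14) - 43943) = (-47277 + 409/32)*(-195*(-14) - 43943) = -1512455*(2730 - 43943)/32 = -1512455/32*(-41213) = 62332807915/32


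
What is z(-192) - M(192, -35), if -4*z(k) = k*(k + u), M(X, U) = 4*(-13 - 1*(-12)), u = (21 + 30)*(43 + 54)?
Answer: 228244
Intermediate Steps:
u = 4947 (u = 51*97 = 4947)
M(X, U) = -4 (M(X, U) = 4*(-13 + 12) = 4*(-1) = -4)
z(k) = -k*(4947 + k)/4 (z(k) = -k*(k + 4947)/4 = -k*(4947 + k)/4)
z(-192) - M(192, -35) = -¼*(-192)*(4947 - 192) - 1*(-4) = -¼*(-192)*4755 + 4 = 228240 + 4 = 228244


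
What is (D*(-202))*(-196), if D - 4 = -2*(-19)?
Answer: 1662864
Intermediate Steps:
D = 42 (D = 4 - 2*(-19) = 4 + 38 = 42)
(D*(-202))*(-196) = (42*(-202))*(-196) = -8484*(-196) = 1662864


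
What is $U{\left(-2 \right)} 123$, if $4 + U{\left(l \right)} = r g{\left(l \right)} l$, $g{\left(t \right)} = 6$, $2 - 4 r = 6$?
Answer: $984$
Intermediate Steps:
$r = -1$ ($r = \frac{1}{2} - \frac{3}{2} = -1$)
$U{\left(l \right)} = -4 - 6 l$ ($U{\left(l \right)} = -4 + \left(-1\right) 6 l = -4 - 6 l$)
$U{\left(-2 \right)} 123 = \left(-4 - -12\right) 123 = \left(-4 + 12\right) 123 = 8 \cdot 123 = 984$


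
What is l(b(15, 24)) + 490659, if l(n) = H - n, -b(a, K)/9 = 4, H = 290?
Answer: 490985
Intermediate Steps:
b(a, K) = -36 (b(a, K) = -9*4 = -36)
l(n) = 290 - n
l(b(15, 24)) + 490659 = (290 - 1*(-36)) + 490659 = (290 + 36) + 490659 = 326 + 490659 = 490985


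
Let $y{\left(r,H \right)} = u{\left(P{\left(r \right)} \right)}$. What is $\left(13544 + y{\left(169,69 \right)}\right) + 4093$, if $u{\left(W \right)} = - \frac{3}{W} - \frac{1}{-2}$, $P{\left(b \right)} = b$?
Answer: $\frac{5961469}{338} \approx 17637.0$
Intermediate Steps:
$u{\left(W \right)} = \frac{1}{2} - \frac{3}{W}$ ($u{\left(W \right)} = - \frac{3}{W} - - \frac{1}{2} = - \frac{3}{W} + \frac{1}{2} = \frac{1}{2} - \frac{3}{W}$)
$y{\left(r,H \right)} = \frac{-6 + r}{2 r}$
$\left(13544 + y{\left(169,69 \right)}\right) + 4093 = \left(13544 + \frac{-6 + 169}{2 \cdot 169}\right) + 4093 = \left(13544 + \frac{1}{2} \cdot \frac{1}{169} \cdot 163\right) + 4093 = \left(13544 + \frac{163}{338}\right) + 4093 = \frac{4578035}{338} + 4093 = \frac{5961469}{338}$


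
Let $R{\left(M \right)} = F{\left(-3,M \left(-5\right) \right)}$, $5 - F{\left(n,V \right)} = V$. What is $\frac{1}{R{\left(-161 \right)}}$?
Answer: $- \frac{1}{800} \approx -0.00125$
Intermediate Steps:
$F{\left(n,V \right)} = 5 - V$
$R{\left(M \right)} = 5 + 5 M$ ($R{\left(M \right)} = 5 - M \left(-5\right) = 5 - - 5 M = 5 + 5 M$)
$\frac{1}{R{\left(-161 \right)}} = \frac{1}{5 + 5 \left(-161\right)} = \frac{1}{5 - 805} = \frac{1}{-800} = - \frac{1}{800}$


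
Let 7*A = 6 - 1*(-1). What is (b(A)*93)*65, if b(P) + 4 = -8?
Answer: -72540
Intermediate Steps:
A = 1 (A = (6 - 1*(-1))/7 = (6 + 1)/7 = (⅐)*7 = 1)
b(P) = -12 (b(P) = -4 - 8 = -12)
(b(A)*93)*65 = -12*93*65 = -1116*65 = -72540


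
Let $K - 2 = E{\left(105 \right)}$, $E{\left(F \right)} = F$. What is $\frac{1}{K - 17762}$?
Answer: $- \frac{1}{17655} \approx -5.6641 \cdot 10^{-5}$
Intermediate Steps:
$K = 107$ ($K = 2 + 105 = 107$)
$\frac{1}{K - 17762} = \frac{1}{107 - 17762} = \frac{1}{-17655} = - \frac{1}{17655}$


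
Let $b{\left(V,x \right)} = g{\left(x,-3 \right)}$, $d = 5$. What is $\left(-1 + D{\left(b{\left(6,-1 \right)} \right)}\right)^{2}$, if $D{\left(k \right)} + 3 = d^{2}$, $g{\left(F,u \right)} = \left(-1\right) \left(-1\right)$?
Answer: $441$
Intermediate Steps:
$g{\left(F,u \right)} = 1$
$b{\left(V,x \right)} = 1$
$D{\left(k \right)} = 22$ ($D{\left(k \right)} = -3 + 5^{2} = -3 + 25 = 22$)
$\left(-1 + D{\left(b{\left(6,-1 \right)} \right)}\right)^{2} = \left(-1 + 22\right)^{2} = 21^{2} = 441$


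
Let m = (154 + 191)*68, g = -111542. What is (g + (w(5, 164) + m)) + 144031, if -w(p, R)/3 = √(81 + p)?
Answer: 55949 - 3*√86 ≈ 55921.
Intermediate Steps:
w(p, R) = -3*√(81 + p)
m = 23460 (m = 345*68 = 23460)
(g + (w(5, 164) + m)) + 144031 = (-111542 + (-3*√(81 + 5) + 23460)) + 144031 = (-111542 + (-3*√86 + 23460)) + 144031 = (-111542 + (23460 - 3*√86)) + 144031 = (-88082 - 3*√86) + 144031 = 55949 - 3*√86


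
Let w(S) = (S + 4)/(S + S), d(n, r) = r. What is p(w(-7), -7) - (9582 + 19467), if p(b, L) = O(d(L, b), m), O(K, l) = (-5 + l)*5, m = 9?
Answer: -29029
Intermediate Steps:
O(K, l) = -25 + 5*l
w(S) = (4 + S)/(2*S) (w(S) = (4 + S)/((2*S)) = (4 + S)*(1/(2*S)) = (4 + S)/(2*S))
p(b, L) = 20 (p(b, L) = -25 + 5*9 = -25 + 45 = 20)
p(w(-7), -7) - (9582 + 19467) = 20 - (9582 + 19467) = 20 - 1*29049 = 20 - 29049 = -29029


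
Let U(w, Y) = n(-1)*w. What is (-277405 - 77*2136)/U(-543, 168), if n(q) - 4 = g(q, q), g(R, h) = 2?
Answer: 441877/3258 ≈ 135.63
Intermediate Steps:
n(q) = 6 (n(q) = 4 + 2 = 6)
U(w, Y) = 6*w
(-277405 - 77*2136)/U(-543, 168) = (-277405 - 77*2136)/((6*(-543))) = (-277405 - 164472)/(-3258) = -441877*(-1/3258) = 441877/3258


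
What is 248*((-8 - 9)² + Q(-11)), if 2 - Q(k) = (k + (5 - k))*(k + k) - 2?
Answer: 99944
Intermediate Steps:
Q(k) = 4 - 10*k (Q(k) = 2 - ((k + (5 - k))*(k + k) - 2) = 2 - (5*(2*k) - 2) = 2 - (10*k - 2) = 2 - (-2 + 10*k) = 2 + (2 - 10*k) = 4 - 10*k)
248*((-8 - 9)² + Q(-11)) = 248*((-8 - 9)² + (4 - 10*(-11))) = 248*((-17)² + (4 + 110)) = 248*(289 + 114) = 248*403 = 99944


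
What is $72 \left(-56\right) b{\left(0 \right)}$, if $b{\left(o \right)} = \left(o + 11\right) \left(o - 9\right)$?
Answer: $399168$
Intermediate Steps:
$b{\left(o \right)} = \left(-9 + o\right) \left(11 + o\right)$ ($b{\left(o \right)} = \left(11 + o\right) \left(-9 + o\right) = \left(-9 + o\right) \left(11 + o\right)$)
$72 \left(-56\right) b{\left(0 \right)} = 72 \left(-56\right) \left(-99 + 0^{2} + 2 \cdot 0\right) = - 4032 \left(-99 + 0 + 0\right) = \left(-4032\right) \left(-99\right) = 399168$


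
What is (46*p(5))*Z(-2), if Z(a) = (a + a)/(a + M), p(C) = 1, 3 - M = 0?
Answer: -184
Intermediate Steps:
M = 3 (M = 3 - 1*0 = 3 + 0 = 3)
Z(a) = 2*a/(3 + a) (Z(a) = (a + a)/(a + 3) = (2*a)/(3 + a) = 2*a/(3 + a))
(46*p(5))*Z(-2) = (46*1)*(2*(-2)/(3 - 2)) = 46*(2*(-2)/1) = 46*(2*(-2)*1) = 46*(-4) = -184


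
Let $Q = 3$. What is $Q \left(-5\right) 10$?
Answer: $-150$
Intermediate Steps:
$Q \left(-5\right) 10 = 3 \left(-5\right) 10 = \left(-15\right) 10 = -150$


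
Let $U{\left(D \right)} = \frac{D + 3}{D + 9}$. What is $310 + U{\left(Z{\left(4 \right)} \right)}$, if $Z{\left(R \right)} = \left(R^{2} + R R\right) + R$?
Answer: $\frac{4663}{15} \approx 310.87$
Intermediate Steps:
$Z{\left(R \right)} = R + 2 R^{2}$ ($Z{\left(R \right)} = \left(R^{2} + R^{2}\right) + R = 2 R^{2} + R = R + 2 R^{2}$)
$U{\left(D \right)} = \frac{3 + D}{9 + D}$
$310 + U{\left(Z{\left(4 \right)} \right)} = 310 + \frac{3 + 4 \left(1 + 2 \cdot 4\right)}{9 + 4 \left(1 + 2 \cdot 4\right)} = 310 + \frac{3 + 4 \left(1 + 8\right)}{9 + 4 \left(1 + 8\right)} = 310 + \frac{3 + 4 \cdot 9}{9 + 4 \cdot 9} = 310 + \frac{3 + 36}{9 + 36} = 310 + \frac{1}{45} \cdot 39 = 310 + \frac{13}{15} = \frac{4663}{15}$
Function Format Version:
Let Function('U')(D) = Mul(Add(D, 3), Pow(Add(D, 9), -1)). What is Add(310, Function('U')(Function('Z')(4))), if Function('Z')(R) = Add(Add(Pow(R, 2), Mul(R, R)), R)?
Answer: Rational(4663, 15) ≈ 310.87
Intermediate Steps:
Function('Z')(R) = Add(R, Mul(2, Pow(R, 2))) (Function('Z')(R) = Add(Add(Pow(R, 2), Pow(R, 2)), R) = Add(Mul(2, Pow(R, 2)), R) = Add(R, Mul(2, Pow(R, 2))))
Function('U')(D) = Mul(Pow(Add(9, D), -1), Add(3, D)) (Function('U')(D) = Mul(Add(3, D), Pow(Add(9, D), -1)) = Mul(Pow(Add(9, D), -1), Add(3, D)))
Add(310, Function('U')(Function('Z')(4))) = Add(310, Mul(Pow(Add(9, Mul(4, Add(1, Mul(2, 4)))), -1), Add(3, Mul(4, Add(1, Mul(2, 4)))))) = Add(310, Mul(Pow(Add(9, Mul(4, Add(1, 8))), -1), Add(3, Mul(4, Add(1, 8))))) = Add(310, Mul(Pow(Add(9, Mul(4, 9)), -1), Add(3, Mul(4, 9)))) = Add(310, Mul(Pow(Add(9, 36), -1), Add(3, 36))) = Add(310, Mul(Pow(45, -1), 39)) = Add(310, Mul(Rational(1, 45), 39)) = Add(310, Rational(13, 15)) = Rational(4663, 15)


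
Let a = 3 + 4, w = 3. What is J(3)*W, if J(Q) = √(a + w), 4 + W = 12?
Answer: 8*√10 ≈ 25.298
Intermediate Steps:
W = 8 (W = -4 + 12 = 8)
a = 7
J(Q) = √10 (J(Q) = √(7 + 3) = √10)
J(3)*W = √10*8 = 8*√10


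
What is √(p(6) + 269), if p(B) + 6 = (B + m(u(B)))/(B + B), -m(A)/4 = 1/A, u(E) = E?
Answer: √2371/3 ≈ 16.231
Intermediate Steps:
m(A) = -4/A
p(B) = -6 + (B - 4/B)/(2*B) (p(B) = -6 + (B - 4/B)/(B + B) = -6 + (B - 4/B)/((2*B)) = -6 + (B - 4/B)*(1/(2*B)) = -6 + (B - 4/B)/(2*B))
√(p(6) + 269) = √((-11/2 - 2/6²) + 269) = √((-11/2 - 2*1/36) + 269) = √((-11/2 - 1/18) + 269) = √(-50/9 + 269) = √(2371/9) = √2371/3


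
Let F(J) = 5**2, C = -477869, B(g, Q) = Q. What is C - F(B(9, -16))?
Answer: -477894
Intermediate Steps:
F(J) = 25
C - F(B(9, -16)) = -477869 - 1*25 = -477869 - 25 = -477894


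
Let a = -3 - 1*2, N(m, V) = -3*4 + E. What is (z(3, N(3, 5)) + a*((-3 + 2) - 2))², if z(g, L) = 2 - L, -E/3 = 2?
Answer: 1225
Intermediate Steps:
E = -6 (E = -3*2 = -6)
N(m, V) = -18 (N(m, V) = -3*4 - 6 = -12 - 6 = -18)
a = -5 (a = -3 - 2 = -5)
(z(3, N(3, 5)) + a*((-3 + 2) - 2))² = ((2 - 1*(-18)) - 5*((-3 + 2) - 2))² = ((2 + 18) - 5*(-1 - 2))² = (20 - 5*(-3))² = (20 + 15)² = 35² = 1225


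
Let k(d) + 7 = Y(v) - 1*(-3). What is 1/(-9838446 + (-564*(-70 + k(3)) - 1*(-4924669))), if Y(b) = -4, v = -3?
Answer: -1/4869785 ≈ -2.0535e-7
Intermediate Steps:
k(d) = -8 (k(d) = -7 + (-4 - 1*(-3)) = -7 + (-4 + 3) = -7 - 1 = -8)
1/(-9838446 + (-564*(-70 + k(3)) - 1*(-4924669))) = 1/(-9838446 + (-564*(-70 - 8) - 1*(-4924669))) = 1/(-9838446 + (-564*(-78) + 4924669)) = 1/(-9838446 + (43992 + 4924669)) = 1/(-9838446 + 4968661) = 1/(-4869785) = -1/4869785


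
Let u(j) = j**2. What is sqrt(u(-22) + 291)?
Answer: 5*sqrt(31) ≈ 27.839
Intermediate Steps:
sqrt(u(-22) + 291) = sqrt((-22)**2 + 291) = sqrt(484 + 291) = sqrt(775) = 5*sqrt(31)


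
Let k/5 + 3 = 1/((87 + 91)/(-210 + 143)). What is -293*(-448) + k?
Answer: 23361987/178 ≈ 1.3125e+5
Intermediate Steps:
k = -3005/178 (k = -15 + 5/(((87 + 91)/(-210 + 143))) = -15 + 5/((178/(-67))) = -15 + 5/((178*(-1/67))) = -15 + 5/(-178/67) = -15 + 5*(-67/178) = -15 - 335/178 = -3005/178 ≈ -16.882)
-293*(-448) + k = -293*(-448) - 3005/178 = 131264 - 3005/178 = 23361987/178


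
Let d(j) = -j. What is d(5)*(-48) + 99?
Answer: 339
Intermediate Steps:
d(5)*(-48) + 99 = -1*5*(-48) + 99 = -5*(-48) + 99 = 240 + 99 = 339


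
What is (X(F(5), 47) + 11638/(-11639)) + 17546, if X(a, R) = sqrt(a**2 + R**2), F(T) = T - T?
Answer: 204753289/11639 ≈ 17592.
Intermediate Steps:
F(T) = 0
X(a, R) = sqrt(R**2 + a**2)
(X(F(5), 47) + 11638/(-11639)) + 17546 = (sqrt(47**2 + 0**2) + 11638/(-11639)) + 17546 = (sqrt(2209 + 0) + 11638*(-1/11639)) + 17546 = (sqrt(2209) - 11638/11639) + 17546 = (47 - 11638/11639) + 17546 = 535395/11639 + 17546 = 204753289/11639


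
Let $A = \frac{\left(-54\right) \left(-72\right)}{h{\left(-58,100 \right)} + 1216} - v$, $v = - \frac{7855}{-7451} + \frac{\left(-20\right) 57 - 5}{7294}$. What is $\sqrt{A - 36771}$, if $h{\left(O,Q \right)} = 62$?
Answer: $\frac{5 i \sqrt{21898654885461618103602}}{3858679174} \approx 191.75 i$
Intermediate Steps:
$v = \frac{48762975}{54347594}$ ($v = \left(-7855\right) \left(- \frac{1}{7451}\right) + \left(-1140 - 5\right) \frac{1}{7294} = \frac{7855}{7451} - \frac{1145}{7294} = \frac{48762975}{54347594} \approx 0.89724$)
$A = \frac{8276909079}{3858679174}$ ($A = \frac{\left(-54\right) \left(-72\right)}{62 + 1216} - \frac{48762975}{54347594} = \frac{3888}{1278} - \frac{48762975}{54347594} = 3888 \cdot \frac{1}{1278} - \frac{48762975}{54347594} = \frac{216}{71} - \frac{48762975}{54347594} = \frac{8276909079}{3858679174} \approx 2.145$)
$\sqrt{A - 36771} = \sqrt{\frac{8276909079}{3858679174} - 36771} = \sqrt{- \frac{141879214998075}{3858679174}} = \frac{5 i \sqrt{21898654885461618103602}}{3858679174}$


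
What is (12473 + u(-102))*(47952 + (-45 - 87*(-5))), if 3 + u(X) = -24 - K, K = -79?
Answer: 605483550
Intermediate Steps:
u(X) = 52 (u(X) = -3 + (-24 - 1*(-79)) = -3 + (-24 + 79) = -3 + 55 = 52)
(12473 + u(-102))*(47952 + (-45 - 87*(-5))) = (12473 + 52)*(47952 + (-45 - 87*(-5))) = 12525*(47952 + (-45 + 435)) = 12525*(47952 + 390) = 12525*48342 = 605483550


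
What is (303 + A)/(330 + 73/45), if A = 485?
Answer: 35460/14923 ≈ 2.3762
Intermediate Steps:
(303 + A)/(330 + 73/45) = (303 + 485)/(330 + 73/45) = 788/(330 + 73*(1/45)) = 788/(330 + 73/45) = 788/(14923/45) = 788*(45/14923) = 35460/14923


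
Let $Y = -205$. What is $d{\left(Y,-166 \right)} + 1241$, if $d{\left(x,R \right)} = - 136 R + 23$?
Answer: $23840$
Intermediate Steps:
$d{\left(x,R \right)} = 23 - 136 R$
$d{\left(Y,-166 \right)} + 1241 = \left(23 - -22576\right) + 1241 = \left(23 + 22576\right) + 1241 = 22599 + 1241 = 23840$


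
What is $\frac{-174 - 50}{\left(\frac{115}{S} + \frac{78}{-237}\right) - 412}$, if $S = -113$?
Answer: $\frac{1999648}{3689947} \approx 0.54192$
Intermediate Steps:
$\frac{-174 - 50}{\left(\frac{115}{S} + \frac{78}{-237}\right) - 412} = \frac{-174 - 50}{\left(\frac{115}{-113} + \frac{78}{-237}\right) - 412} = - \frac{224}{\left(115 \left(- \frac{1}{113}\right) + 78 \left(- \frac{1}{237}\right)\right) - 412} = - \frac{224}{\left(- \frac{115}{113} - \frac{26}{79}\right) - 412} = - \frac{224}{- \frac{12023}{8927} - 412} = - \frac{224}{- \frac{3689947}{8927}} = \left(-224\right) \left(- \frac{8927}{3689947}\right) = \frac{1999648}{3689947}$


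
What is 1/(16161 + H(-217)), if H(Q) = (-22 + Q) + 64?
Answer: 1/15986 ≈ 6.2555e-5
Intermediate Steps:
H(Q) = 42 + Q
1/(16161 + H(-217)) = 1/(16161 + (42 - 217)) = 1/(16161 - 175) = 1/15986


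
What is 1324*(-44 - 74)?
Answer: -156232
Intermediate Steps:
1324*(-44 - 74) = 1324*(-118) = -156232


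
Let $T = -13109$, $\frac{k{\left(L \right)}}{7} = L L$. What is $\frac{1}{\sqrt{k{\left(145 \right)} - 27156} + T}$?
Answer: $- \frac{13109}{171725862} - \frac{\sqrt{120019}}{171725862} \approx -7.8354 \cdot 10^{-5}$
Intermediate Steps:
$k{\left(L \right)} = 7 L^{2}$ ($k{\left(L \right)} = 7 L L = 7 L^{2}$)
$\frac{1}{\sqrt{k{\left(145 \right)} - 27156} + T} = \frac{1}{\sqrt{7 \cdot 145^{2} - 27156} - 13109} = \frac{1}{\sqrt{7 \cdot 21025 - 27156} - 13109} = \frac{1}{\sqrt{147175 - 27156} - 13109} = \frac{1}{\sqrt{120019} - 13109} = \frac{1}{-13109 + \sqrt{120019}}$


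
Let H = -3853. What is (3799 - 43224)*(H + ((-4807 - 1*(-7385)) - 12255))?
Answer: 533420250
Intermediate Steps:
(3799 - 43224)*(H + ((-4807 - 1*(-7385)) - 12255)) = (3799 - 43224)*(-3853 + ((-4807 - 1*(-7385)) - 12255)) = -39425*(-3853 + ((-4807 + 7385) - 12255)) = -39425*(-3853 + (2578 - 12255)) = -39425*(-3853 - 9677) = -39425*(-13530) = 533420250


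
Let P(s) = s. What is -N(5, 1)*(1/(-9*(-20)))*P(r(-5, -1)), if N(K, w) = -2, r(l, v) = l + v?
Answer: -1/15 ≈ -0.066667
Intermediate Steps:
-N(5, 1)*(1/(-9*(-20)))*P(r(-5, -1)) = -(-2/((-9)*(-20)))*(-5 - 1) = -(-(-2)*(-1)/(9*20))*(-6) = -(-2*1/180)*(-6) = -(-1)*(-6)/90 = -1*1/15 = -1/15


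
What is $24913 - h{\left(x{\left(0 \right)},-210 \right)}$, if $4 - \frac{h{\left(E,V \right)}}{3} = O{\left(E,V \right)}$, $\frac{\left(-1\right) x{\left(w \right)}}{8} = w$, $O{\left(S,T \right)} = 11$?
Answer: $24934$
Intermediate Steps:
$x{\left(w \right)} = - 8 w$
$h{\left(E,V \right)} = -21$ ($h{\left(E,V \right)} = 12 - 33 = -21$)
$24913 - h{\left(x{\left(0 \right)},-210 \right)} = 24913 - -21 = 24913 + 21 = 24934$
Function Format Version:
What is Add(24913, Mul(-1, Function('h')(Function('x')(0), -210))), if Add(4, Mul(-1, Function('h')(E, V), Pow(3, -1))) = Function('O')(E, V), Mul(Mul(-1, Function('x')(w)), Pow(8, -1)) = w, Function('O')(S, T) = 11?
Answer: 24934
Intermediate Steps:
Function('x')(w) = Mul(-8, w)
Function('h')(E, V) = -21 (Function('h')(E, V) = Add(12, Mul(-3, 11)) = Add(12, -33) = -21)
Add(24913, Mul(-1, Function('h')(Function('x')(0), -210))) = Add(24913, Mul(-1, -21)) = Add(24913, 21) = 24934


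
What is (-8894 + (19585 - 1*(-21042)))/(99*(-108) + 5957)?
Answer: -31733/4735 ≈ -6.7018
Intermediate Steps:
(-8894 + (19585 - 1*(-21042)))/(99*(-108) + 5957) = (-8894 + (19585 + 21042))/(-10692 + 5957) = (-8894 + 40627)/(-4735) = 31733*(-1/4735) = -31733/4735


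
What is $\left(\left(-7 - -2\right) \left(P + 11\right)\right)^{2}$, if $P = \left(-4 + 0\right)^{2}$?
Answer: $18225$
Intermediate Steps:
$P = 16$ ($P = \left(-4\right)^{2} = 16$)
$\left(\left(-7 - -2\right) \left(P + 11\right)\right)^{2} = \left(\left(-7 - -2\right) \left(16 + 11\right)\right)^{2} = \left(\left(-7 + 2\right) 27\right)^{2} = \left(\left(-5\right) 27\right)^{2} = \left(-135\right)^{2} = 18225$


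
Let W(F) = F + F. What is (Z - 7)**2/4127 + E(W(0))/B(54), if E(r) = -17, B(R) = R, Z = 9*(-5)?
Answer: 75857/222858 ≈ 0.34038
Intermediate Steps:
Z = -45
W(F) = 2*F
(Z - 7)**2/4127 + E(W(0))/B(54) = (-45 - 7)**2/4127 - 17/54 = (-52)**2*(1/4127) - 17*1/54 = 2704*(1/4127) - 17/54 = 2704/4127 - 17/54 = 75857/222858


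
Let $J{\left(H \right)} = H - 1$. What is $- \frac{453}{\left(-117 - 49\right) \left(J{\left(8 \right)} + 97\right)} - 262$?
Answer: $- \frac{4522715}{17264} \approx -261.97$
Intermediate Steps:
$J{\left(H \right)} = -1 + H$
$- \frac{453}{\left(-117 - 49\right) \left(J{\left(8 \right)} + 97\right)} - 262 = - \frac{453}{\left(-117 - 49\right) \left(\left(-1 + 8\right) + 97\right)} - 262 = - \frac{453}{\left(-166\right) \left(7 + 97\right)} - 262 = - \frac{453}{\left(-166\right) 104} - 262 = - \frac{453}{-17264} - 262 = \left(-453\right) \left(- \frac{1}{17264}\right) - 262 = \frac{453}{17264} - 262 = - \frac{4522715}{17264}$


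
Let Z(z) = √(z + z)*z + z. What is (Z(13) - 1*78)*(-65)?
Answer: 4225 - 845*√26 ≈ -83.672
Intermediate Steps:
Z(z) = z + √2*z^(3/2) (Z(z) = √(2*z)*z + z = (√2*√z)*z + z = √2*z^(3/2) + z = z + √2*z^(3/2))
(Z(13) - 1*78)*(-65) = ((13 + √2*13^(3/2)) - 1*78)*(-65) = ((13 + √2*(13*√13)) - 78)*(-65) = ((13 + 13*√26) - 78)*(-65) = (-65 + 13*√26)*(-65) = 4225 - 845*√26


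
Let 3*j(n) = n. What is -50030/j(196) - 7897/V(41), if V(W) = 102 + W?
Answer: -11505341/14014 ≈ -820.99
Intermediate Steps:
j(n) = n/3
-50030/j(196) - 7897/V(41) = -50030/((⅓)*196) - 7897/(102 + 41) = -50030/196/3 - 7897/143 = -50030*3/196 - 7897*1/143 = -75045/98 - 7897/143 = -11505341/14014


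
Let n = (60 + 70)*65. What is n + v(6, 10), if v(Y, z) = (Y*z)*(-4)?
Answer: 8210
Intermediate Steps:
v(Y, z) = -4*Y*z
n = 8450 (n = 130*65 = 8450)
n + v(6, 10) = 8450 - 4*6*10 = 8450 - 240 = 8210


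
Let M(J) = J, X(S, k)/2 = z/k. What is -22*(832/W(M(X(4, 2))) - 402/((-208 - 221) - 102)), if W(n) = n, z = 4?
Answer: -812900/177 ≈ -4592.7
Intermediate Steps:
X(S, k) = 8/k (X(S, k) = 2*(4/k) = 8/k)
-22*(832/W(M(X(4, 2))) - 402/((-208 - 221) - 102)) = -22*(832/((8/2)) - 402/((-208 - 221) - 102)) = -22*(832/((8*(½))) - 402/(-429 - 102)) = -22*(832/4 - 402/(-531)) = -22*(832*(¼) - 402*(-1/531)) = -22*(208 + 134/177) = -22*36950/177 = -812900/177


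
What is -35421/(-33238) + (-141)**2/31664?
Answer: 891187611/526224016 ≈ 1.6936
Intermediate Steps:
-35421/(-33238) + (-141)**2/31664 = -35421*(-1/33238) + 19881*(1/31664) = 35421/33238 + 19881/31664 = 891187611/526224016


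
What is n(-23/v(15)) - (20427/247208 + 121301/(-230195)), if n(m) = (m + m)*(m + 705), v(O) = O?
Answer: -5523210055996469/2560772050200 ≈ -2156.9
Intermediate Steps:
n(m) = 2*m*(705 + m) (n(m) = (2*m)*(705 + m) = 2*m*(705 + m))
n(-23/v(15)) - (20427/247208 + 121301/(-230195)) = 2*(-23/15)*(705 - 23/15) - (20427/247208 + 121301/(-230195)) = 2*(-23*1/15)*(705 - 23*1/15) - (20427*(1/247208) + 121301*(-1/230195)) = 2*(-23/15)*(705 - 23/15) - (20427/247208 - 121301/230195) = 2*(-23/15)*(10552/15) - 1*(-25284384343/56906045560) = -485392/225 + 25284384343/56906045560 = -5523210055996469/2560772050200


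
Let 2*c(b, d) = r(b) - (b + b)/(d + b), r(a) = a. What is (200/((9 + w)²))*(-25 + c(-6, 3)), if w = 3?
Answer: -125/3 ≈ -41.667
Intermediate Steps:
c(b, d) = b/2 - b/(b + d) (c(b, d) = (b - (b + b)/(d + b))/2 = (b - 2*b/(b + d))/2 = b/2 - b/(b + d))
(200/((9 + w)²))*(-25 + c(-6, 3)) = (200/((9 + 3)²))*(-25 + (½)*(-6)*(-2 - 6 + 3)/(-6 + 3)) = (200/(12²))*(-25 + (½)*(-6)*(-5)/(-3)) = (200/144)*(-25 + (½)*(-6)*(-⅓)*(-5)) = (200*(1/144))*(-25 - 5) = (25/18)*(-30) = -125/3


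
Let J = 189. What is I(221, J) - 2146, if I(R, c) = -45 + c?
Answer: -2002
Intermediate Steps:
I(221, J) - 2146 = (-45 + 189) - 2146 = 144 - 2146 = -2002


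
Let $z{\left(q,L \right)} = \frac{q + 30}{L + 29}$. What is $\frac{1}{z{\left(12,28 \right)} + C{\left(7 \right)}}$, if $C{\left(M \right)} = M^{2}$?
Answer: $\frac{19}{945} \approx 0.020106$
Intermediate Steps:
$z{\left(q,L \right)} = \frac{30 + q}{29 + L}$
$\frac{1}{z{\left(12,28 \right)} + C{\left(7 \right)}} = \frac{1}{\frac{30 + 12}{29 + 28} + 7^{2}} = \frac{1}{\frac{1}{57} \cdot 42 + 49} = \frac{1}{\frac{14}{19} + 49} = \frac{1}{\frac{945}{19}} = \frac{19}{945}$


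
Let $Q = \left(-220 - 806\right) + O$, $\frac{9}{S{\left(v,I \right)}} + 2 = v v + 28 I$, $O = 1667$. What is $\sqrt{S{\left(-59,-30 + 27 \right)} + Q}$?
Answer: $\frac{2 \sqrt{1847053145}}{3395} \approx 25.318$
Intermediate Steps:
$S{\left(v,I \right)} = \frac{9}{-2 + v^{2} + 28 I}$ ($S{\left(v,I \right)} = \frac{9}{-2 + \left(v v + 28 I\right)} = \frac{9}{-2 + \left(v^{2} + 28 I\right)} = \frac{9}{-2 + v^{2} + 28 I}$)
$Q = 641$ ($Q = \left(-220 - 806\right) + 1667 = -1026 + 1667 = 641$)
$\sqrt{S{\left(-59,-30 + 27 \right)} + Q} = \sqrt{\frac{9}{-2 + \left(-59\right)^{2} + 28 \left(-30 + 27\right)} + 641} = \sqrt{\frac{9}{-2 + 3481 + 28 \left(-3\right)} + 641} = \sqrt{\frac{9}{-2 + 3481 - 84} + 641} = \sqrt{\frac{9}{3395} + 641} = \sqrt{\frac{2176204}{3395}} = \frac{2 \sqrt{1847053145}}{3395}$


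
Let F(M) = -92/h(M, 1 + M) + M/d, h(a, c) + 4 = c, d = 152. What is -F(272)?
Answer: -7398/5111 ≈ -1.4475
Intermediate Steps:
h(a, c) = -4 + c
F(M) = -92/(-3 + M) + M/152 (F(M) = -92/(-4 + (1 + M)) + M/152 = -92/(-3 + M) + M*(1/152) = -92/(-3 + M) + M/152)
-F(272) = -(-13984 + 272*(-3 + 272))/(152*(-3 + 272)) = -(-13984 + 272*269)/(152*269) = -(-13984 + 73168)/(152*269) = -59184/(152*269) = -1*7398/5111 = -7398/5111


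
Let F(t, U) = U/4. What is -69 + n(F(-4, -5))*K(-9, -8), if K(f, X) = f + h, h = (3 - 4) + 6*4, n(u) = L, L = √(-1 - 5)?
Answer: -69 + 14*I*√6 ≈ -69.0 + 34.293*I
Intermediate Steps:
F(t, U) = U/4 (F(t, U) = U*(¼) = U/4)
L = I*√6 (L = √(-6) = I*√6 ≈ 2.4495*I)
n(u) = I*√6
h = 23 (h = -1 + 24 = 23)
K(f, X) = 23 + f (K(f, X) = f + 23 = 23 + f)
-69 + n(F(-4, -5))*K(-9, -8) = -69 + (I*√6)*(23 - 9) = -69 + (I*√6)*14 = -69 + 14*I*√6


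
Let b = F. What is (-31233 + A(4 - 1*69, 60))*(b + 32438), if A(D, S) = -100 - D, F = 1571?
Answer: -1063393412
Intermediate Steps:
b = 1571
(-31233 + A(4 - 1*69, 60))*(b + 32438) = (-31233 + (-100 - (4 - 1*69)))*(1571 + 32438) = (-31233 + (-100 - (4 - 69)))*34009 = (-31233 + (-100 - 1*(-65)))*34009 = (-31233 + (-100 + 65))*34009 = (-31233 - 35)*34009 = -31268*34009 = -1063393412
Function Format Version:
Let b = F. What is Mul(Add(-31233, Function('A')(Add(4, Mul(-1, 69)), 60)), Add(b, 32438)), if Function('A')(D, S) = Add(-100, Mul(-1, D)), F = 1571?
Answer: -1063393412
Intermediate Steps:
b = 1571
Mul(Add(-31233, Function('A')(Add(4, Mul(-1, 69)), 60)), Add(b, 32438)) = Mul(Add(-31233, Add(-100, Mul(-1, Add(4, Mul(-1, 69))))), Add(1571, 32438)) = Mul(Add(-31233, Add(-100, Mul(-1, Add(4, -69)))), 34009) = Mul(Add(-31233, Add(-100, Mul(-1, -65))), 34009) = Mul(Add(-31233, Add(-100, 65)), 34009) = Mul(Add(-31233, -35), 34009) = Mul(-31268, 34009) = -1063393412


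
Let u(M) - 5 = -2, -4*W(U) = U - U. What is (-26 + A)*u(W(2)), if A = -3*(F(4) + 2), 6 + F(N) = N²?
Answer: -186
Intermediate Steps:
F(N) = -6 + N²
W(U) = 0 (W(U) = -(U - U)/4 = -¼*0 = 0)
u(M) = 3 (u(M) = 5 - 2 = 3)
A = -36 (A = -3*((-6 + 4²) + 2) = -3*((-6 + 16) + 2) = -3*(10 + 2) = -3*12 = -36)
(-26 + A)*u(W(2)) = (-26 - 36)*3 = -62*3 = -186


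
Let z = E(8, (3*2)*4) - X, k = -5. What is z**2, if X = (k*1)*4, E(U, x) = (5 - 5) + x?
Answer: 1936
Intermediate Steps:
E(U, x) = x (E(U, x) = 0 + x = x)
X = -20 (X = -5*1*4 = -5*4 = -20)
z = 44 (z = (3*2)*4 - 1*(-20) = 6*4 + 20 = 24 + 20 = 44)
z**2 = 44**2 = 1936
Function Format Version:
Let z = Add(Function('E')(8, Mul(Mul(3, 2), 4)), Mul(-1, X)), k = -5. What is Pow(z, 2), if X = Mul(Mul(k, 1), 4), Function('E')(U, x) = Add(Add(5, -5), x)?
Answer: 1936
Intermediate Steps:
Function('E')(U, x) = x (Function('E')(U, x) = Add(0, x) = x)
X = -20 (X = Mul(Mul(-5, 1), 4) = Mul(-5, 4) = -20)
z = 44 (z = Add(Mul(Mul(3, 2), 4), Mul(-1, -20)) = Add(Mul(6, 4), 20) = Add(24, 20) = 44)
Pow(z, 2) = Pow(44, 2) = 1936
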